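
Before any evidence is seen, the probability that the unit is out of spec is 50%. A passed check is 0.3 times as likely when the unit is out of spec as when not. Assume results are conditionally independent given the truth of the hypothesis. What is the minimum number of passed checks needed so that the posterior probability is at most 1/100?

Prior odds: 0.5 ÷ 0.5 = 1.
Likelihood ratio per passed check = 0.3.
Target odds: 0.01 ÷ 0.99 = 1/99.
Require 0.3ⁿ ≤ 1/99 ÷ 1 = 1/99.
0.3³ = 0.027 is still above 1/99 but 0.3⁴ = 0.0081 is at or below it, so n = 4.

4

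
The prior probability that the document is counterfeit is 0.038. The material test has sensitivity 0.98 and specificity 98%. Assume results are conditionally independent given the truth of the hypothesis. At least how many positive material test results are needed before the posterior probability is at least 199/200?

Prior odds = 0.038/0.962 = 19/481.
False-positive rate = 1 − 0.98 = 0.02; likelihood ratio of a positive = 0.98/0.02 = 49.
Target odds: 0.995 ÷ 0.005 = 199.
Need (19/481) × 49ⁿ ≥ 199, i.e. 49ⁿ ≥ 95719/19.
49² = 2401 falls short of 95719/19 but 49³ = 117649 reaches it, so n = 3.

3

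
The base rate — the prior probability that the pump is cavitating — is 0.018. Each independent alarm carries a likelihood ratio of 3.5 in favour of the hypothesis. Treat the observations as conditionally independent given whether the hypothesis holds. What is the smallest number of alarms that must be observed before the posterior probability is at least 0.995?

8

Prior odds = 0.018/0.982 = 9/491.
Likelihood ratio per alarm = 3.5.
Target odds: 0.995 ÷ 0.005 = 199.
Require 3.5ⁿ ≥ 199 ÷ (9/491) = 97709/9.
3.5⁷ = 823543/128 falls short of 97709/9 but 3.5⁸ = 5764801/256 reaches it, so n = 8.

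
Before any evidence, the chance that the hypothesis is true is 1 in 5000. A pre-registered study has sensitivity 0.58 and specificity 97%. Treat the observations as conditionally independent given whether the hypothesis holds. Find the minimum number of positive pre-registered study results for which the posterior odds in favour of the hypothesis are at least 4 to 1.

4

Prior odds: 0.0002 ÷ 0.9998 = 1/4999.
False-positive rate = 1 − 0.97 = 0.03; likelihood ratio of a positive = 0.58/0.03 = 58/3.
Target odds = 4.
Need (1/4999) × (58/3)ⁿ ≥ 4, i.e. (58/3)ⁿ ≥ 19996.
(58/3)³ = 195112/27 falls short of 19996 but (58/3)⁴ = 11316496/81 reaches it, so n = 4.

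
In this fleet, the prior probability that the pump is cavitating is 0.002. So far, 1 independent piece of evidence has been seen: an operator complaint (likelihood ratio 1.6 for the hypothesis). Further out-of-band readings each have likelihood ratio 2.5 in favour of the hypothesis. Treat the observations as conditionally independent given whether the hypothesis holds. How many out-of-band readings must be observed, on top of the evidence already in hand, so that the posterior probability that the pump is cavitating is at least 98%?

11

Prior odds = 0.002/0.998 = 1/499.
Bayes factor of the evidence already in hand = 1.6.
Odds after that evidence = (1/499) × 1.6 = 8/2495.
Target odds = 0.98/0.02 = 49.
Need 2.5ⁿ ≥ 49 ÷ (8/2495) = 15281.875.
2.5¹⁰ = 9765625/1024 falls short of 15281.875 but 2.5¹¹ = 48828125/2048 reaches it, so n = 11.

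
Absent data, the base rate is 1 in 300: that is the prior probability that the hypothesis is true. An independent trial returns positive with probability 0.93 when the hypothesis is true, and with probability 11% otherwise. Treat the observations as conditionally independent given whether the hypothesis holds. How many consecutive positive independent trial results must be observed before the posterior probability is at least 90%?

Prior odds = (1/300)/(299/300) = 1/299.
Likelihood ratio of a positive result = 0.93/0.11 = 93/11.
Target odds: 0.9 ÷ 0.1 = 9.
Require (93/11)ⁿ ≥ 9 ÷ (1/299) = 2691.
(93/11)³ = 804357/1331 falls short of 2691 but (93/11)⁴ = 74805201/14641 reaches it, so n = 4.

4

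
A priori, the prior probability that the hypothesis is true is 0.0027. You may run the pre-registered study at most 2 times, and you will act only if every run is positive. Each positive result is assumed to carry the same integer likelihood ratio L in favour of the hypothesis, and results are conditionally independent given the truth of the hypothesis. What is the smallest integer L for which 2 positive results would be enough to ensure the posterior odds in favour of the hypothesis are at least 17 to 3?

46

Prior odds = 0.0027/0.9973 = 27/9973.
Target odds = 17/3.
Need L² ≥ 17/3 ÷ (27/9973) = 169541/81.
45² = 2025 < 169541/81 ≤ 2116 = 46², so L = 46.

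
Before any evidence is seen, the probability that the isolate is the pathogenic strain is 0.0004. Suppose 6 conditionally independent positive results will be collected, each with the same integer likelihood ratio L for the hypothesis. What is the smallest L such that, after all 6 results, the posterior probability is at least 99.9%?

Prior odds = 0.0004/0.9996 = 1/2499.
Target odds = 0.999/0.001 = 999.
Need L⁶ ≥ 999 ÷ (1/2499) = 2496501.
11⁶ = 1771561 < 2496501 ≤ 2985984 = 12⁶, so L = 12.

12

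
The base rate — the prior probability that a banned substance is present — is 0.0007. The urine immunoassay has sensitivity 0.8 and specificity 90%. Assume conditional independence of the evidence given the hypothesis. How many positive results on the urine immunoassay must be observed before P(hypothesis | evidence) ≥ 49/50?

Prior odds = 0.0007/0.9993 = 7/9993.
False-positive rate = 1 − 0.9 = 0.1; likelihood ratio of a positive = 0.8/0.1 = 8.
Target odds: 0.98 ÷ 0.02 = 49.
Need (7/9993) × 8ⁿ ≥ 49, i.e. 8ⁿ ≥ 69951.
8⁵ = 32768 falls short of 69951 but 8⁶ = 262144 reaches it, so n = 6.

6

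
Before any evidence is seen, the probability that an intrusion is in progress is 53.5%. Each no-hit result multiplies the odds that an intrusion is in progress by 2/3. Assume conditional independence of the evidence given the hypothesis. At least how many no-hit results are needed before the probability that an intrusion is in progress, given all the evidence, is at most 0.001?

Prior odds: 0.535 ÷ 0.465 = 107/93.
Likelihood ratio per no-hit result = 2/3.
Target odds: 0.001 ÷ 0.999 = 1/999.
Need (107/93) × (2/3)ⁿ ≤ 1/999, i.e. (2/3)ⁿ ≤ 31/35631.
(2/3)¹⁷ = 131072/129140163 is still above 31/35631 but (2/3)¹⁸ = 262144/387420489 is at or below it, so n = 18.

18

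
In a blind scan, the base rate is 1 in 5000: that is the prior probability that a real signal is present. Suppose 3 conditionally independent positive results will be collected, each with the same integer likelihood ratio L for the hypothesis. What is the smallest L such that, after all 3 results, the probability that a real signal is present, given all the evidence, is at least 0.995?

Prior odds = 0.0002/0.9998 = 1/4999.
Target odds = 0.995/0.005 = 199.
Need L³ ≥ 199 ÷ (1/4999) = 994801.
99³ = 970299 < 994801 ≤ 1000000 = 100³, so L = 100.

100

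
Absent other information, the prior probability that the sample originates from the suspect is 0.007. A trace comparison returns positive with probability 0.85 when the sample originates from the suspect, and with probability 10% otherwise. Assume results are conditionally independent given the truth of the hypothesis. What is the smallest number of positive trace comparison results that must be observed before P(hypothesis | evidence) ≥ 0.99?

5

Prior odds = 0.007/0.993 = 7/993.
Likelihood ratio of a positive result = 0.85/0.1 = 8.5.
Target posterior odds = 0.99/0.01 = 99.
Need (7/993) × 8.5ⁿ ≥ 99, i.e. 8.5ⁿ ≥ 98307/7.
8.5⁴ = 5220.0625 falls short of 98307/7 but 8.5⁵ = 44370.53125 reaches it, so n = 5.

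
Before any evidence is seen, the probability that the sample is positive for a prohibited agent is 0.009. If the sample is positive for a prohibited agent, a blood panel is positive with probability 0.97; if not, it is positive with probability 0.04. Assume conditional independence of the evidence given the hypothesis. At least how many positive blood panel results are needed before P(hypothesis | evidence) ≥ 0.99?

3

Prior odds = 0.009/0.991 = 9/991.
Likelihood ratio of a positive = 0.97/0.04 = 24.25.
Target odds: 0.99 ÷ 0.01 = 99.
Need (9/991) × 24.25ⁿ ≥ 99, i.e. 24.25ⁿ ≥ 10901.
24.25² = 588.0625 falls short of 10901 but 24.25³ = 912673/64 reaches it, so n = 3.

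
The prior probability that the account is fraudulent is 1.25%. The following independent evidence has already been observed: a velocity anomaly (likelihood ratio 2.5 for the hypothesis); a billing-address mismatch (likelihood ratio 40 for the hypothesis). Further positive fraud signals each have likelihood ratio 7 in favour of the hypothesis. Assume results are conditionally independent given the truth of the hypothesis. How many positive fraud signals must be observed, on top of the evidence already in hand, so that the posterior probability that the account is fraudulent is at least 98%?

2

Prior odds = 0.0125/0.9875 = 1/79.
Combined Bayes factor of the evidence already in hand = 2.5 × 40 = 100.
Odds after that evidence = (1/79) × 100 = 100/79.
Target odds = 0.98/0.02 = 49.
Need 7ⁿ ≥ 49 ÷ (100/79) = 38.71.
7¹ = 7 falls short of 38.71 but 7² = 49 reaches it, so n = 2.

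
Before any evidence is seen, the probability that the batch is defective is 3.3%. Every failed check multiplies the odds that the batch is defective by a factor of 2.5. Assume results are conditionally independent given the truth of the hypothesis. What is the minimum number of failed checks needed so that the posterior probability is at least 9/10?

Prior odds: 0.033 ÷ 0.967 = 33/967.
Likelihood ratio per failed check = 2.5.
Target posterior odds = 0.9/0.1 = 9.
Require 2.5ⁿ ≥ 9 ÷ (33/967) = 2901/11.
2.5⁶ = 244.140625 falls short of 2901/11 but 2.5⁷ = 610.3515625 reaches it, so n = 7.

7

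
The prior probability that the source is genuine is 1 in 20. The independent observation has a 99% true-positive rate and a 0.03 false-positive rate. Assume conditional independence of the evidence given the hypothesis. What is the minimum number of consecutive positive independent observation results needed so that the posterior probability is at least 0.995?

Prior odds = 0.05/0.95 = 1/19.
Likelihood ratio of a positive result = 0.99/0.03 = 33.
Target posterior odds = 0.995/0.005 = 199.
Require 33ⁿ ≥ 199 ÷ (1/19) = 3781.
33² = 1089 falls short of 3781 but 33³ = 35937 reaches it, so n = 3.

3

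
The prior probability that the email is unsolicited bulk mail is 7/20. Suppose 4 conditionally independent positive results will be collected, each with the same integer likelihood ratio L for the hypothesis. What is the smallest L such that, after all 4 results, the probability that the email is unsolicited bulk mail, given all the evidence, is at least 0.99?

Prior odds = 0.35/0.65 = 7/13.
Target odds = 0.99/0.01 = 99.
Need L⁴ ≥ 99 ÷ (7/13) = 1287/7.
3⁴ = 81 < 1287/7 ≤ 256 = 4⁴, so L = 4.

4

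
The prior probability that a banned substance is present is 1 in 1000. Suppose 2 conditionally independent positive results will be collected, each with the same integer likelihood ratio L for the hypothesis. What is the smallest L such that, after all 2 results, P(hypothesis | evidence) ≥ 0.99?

Prior odds = 0.001/0.999 = 1/999.
Target odds = 0.99/0.01 = 99.
Need L² ≥ 99 ÷ (1/999) = 98901.
314² = 98596 < 98901 ≤ 99225 = 315², so L = 315.

315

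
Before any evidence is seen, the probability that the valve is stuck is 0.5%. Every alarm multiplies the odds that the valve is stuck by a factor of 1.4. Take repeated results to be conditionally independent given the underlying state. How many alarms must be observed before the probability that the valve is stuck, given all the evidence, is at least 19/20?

25

Prior odds = 0.005/0.995 = 1/199.
Likelihood ratio per alarm = 1.4.
Target odds: 0.95 ÷ 0.05 = 19.
Need (1/199) × 1.4ⁿ ≥ 19, i.e. 1.4ⁿ ≥ 3781.
1.4²⁴ ≈3214.2 falls short of 3781 but 1.4²⁵ ≈4499.88 reaches it, so n = 25.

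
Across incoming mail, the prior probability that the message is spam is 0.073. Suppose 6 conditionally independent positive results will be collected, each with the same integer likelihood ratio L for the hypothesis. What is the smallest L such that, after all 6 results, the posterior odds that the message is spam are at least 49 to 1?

Prior odds = 0.073/0.927 = 73/927.
Target odds = 49.
Need L⁶ ≥ 49 ÷ (73/927) = 45423/73.
2⁶ = 64 < 45423/73 ≤ 729 = 3⁶, so L = 3.

3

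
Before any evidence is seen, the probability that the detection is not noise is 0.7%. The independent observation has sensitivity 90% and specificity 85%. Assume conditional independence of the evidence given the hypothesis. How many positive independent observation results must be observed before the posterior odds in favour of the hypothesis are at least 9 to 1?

Prior odds = 0.007/0.993 = 7/993.
False-positive rate = 1 − 0.85 = 0.15; likelihood ratio of a positive = 0.9/0.15 = 6.
Target odds = 9.
Need (7/993) × 6ⁿ ≥ 9, i.e. 6ⁿ ≥ 8937/7.
6³ = 216 falls short of 8937/7 but 6⁴ = 1296 reaches it, so n = 4.

4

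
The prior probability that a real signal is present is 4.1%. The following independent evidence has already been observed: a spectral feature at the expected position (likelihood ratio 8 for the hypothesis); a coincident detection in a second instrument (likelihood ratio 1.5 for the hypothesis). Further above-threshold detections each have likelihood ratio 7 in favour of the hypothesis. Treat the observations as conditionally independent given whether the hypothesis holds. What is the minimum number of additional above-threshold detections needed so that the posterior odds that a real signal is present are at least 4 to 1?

2

Prior odds = 0.041/0.959 = 41/959.
Combined Bayes factor of the evidence already in hand = 8 × 1.5 = 12.
Odds after that evidence = (41/959) × 12 = 492/959.
Target odds = 4.
Need 7ⁿ ≥ 4 ÷ (492/959) = 959/123.
7¹ = 7 falls short of 959/123 but 7² = 49 reaches it, so n = 2.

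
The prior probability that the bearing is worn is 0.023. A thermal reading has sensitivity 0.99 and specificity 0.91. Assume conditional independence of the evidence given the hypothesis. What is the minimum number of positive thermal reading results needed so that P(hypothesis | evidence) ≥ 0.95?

Prior odds = 0.023/0.977 = 23/977.
False-positive rate = 1 − 0.91 = 0.09; likelihood ratio of a positive = 0.99/0.09 = 11.
Target posterior odds = 0.95/0.05 = 19.
Need (23/977) × 11ⁿ ≥ 19, i.e. 11ⁿ ≥ 18563/23.
11² = 121 falls short of 18563/23 but 11³ = 1331 reaches it, so n = 3.

3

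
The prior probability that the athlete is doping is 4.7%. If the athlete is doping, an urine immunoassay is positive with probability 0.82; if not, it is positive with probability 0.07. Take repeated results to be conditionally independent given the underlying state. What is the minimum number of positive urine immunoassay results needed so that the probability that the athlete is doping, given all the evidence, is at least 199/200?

Prior odds: 0.047 ÷ 0.953 = 47/953.
Likelihood ratio of a positive = 0.82/0.07 = 82/7.
Target posterior odds = 0.995/0.005 = 199.
Require (82/7)ⁿ ≥ 199 ÷ (47/953) = 189647/47.
(82/7)³ = 551368/343 falls short of 189647/47 but (82/7)⁴ = 45212176/2401 reaches it, so n = 4.

4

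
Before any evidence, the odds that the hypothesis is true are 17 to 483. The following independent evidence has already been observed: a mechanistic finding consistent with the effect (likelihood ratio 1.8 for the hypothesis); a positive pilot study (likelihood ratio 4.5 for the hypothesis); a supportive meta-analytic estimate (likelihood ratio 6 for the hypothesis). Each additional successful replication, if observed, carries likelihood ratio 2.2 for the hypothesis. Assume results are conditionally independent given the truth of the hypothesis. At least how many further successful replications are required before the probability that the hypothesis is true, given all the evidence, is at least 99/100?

6

Prior odds = 17/483.
Combined Bayes factor of the evidence already in hand = 1.8 × 4.5 × 6 = 48.6.
Odds after that evidence = (17/483) × 48.6 = 1377/805.
Target odds = 0.99/0.01 = 99.
Need 2.2ⁿ ≥ 99 ÷ (1377/805) = 8855/153.
2.2⁵ = 51.53632 falls short of 8855/153 but 2.2⁶ = 1771561/15625 reaches it, so n = 6.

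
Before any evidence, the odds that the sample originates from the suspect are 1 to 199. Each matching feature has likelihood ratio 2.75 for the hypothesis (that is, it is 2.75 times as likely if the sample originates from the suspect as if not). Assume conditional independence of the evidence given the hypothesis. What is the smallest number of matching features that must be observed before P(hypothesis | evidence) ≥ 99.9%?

13

Prior odds = 1/199.
Likelihood ratio per matching feature = 2.75.
Target odds: 0.999 ÷ 0.001 = 999.
Need (1/199) × 2.75ⁿ ≥ 999, i.e. 2.75ⁿ ≥ 198801.
2.75¹² ≈187065 falls short of 198801 but 2.75¹³ ≈514428 reaches it, so n = 13.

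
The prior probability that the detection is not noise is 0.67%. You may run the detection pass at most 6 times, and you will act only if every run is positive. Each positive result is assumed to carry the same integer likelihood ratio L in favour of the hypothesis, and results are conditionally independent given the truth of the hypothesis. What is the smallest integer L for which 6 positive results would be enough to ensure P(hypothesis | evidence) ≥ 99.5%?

Prior odds = 0.0067/0.9933 = 67/9933.
Target odds = 0.995/0.005 = 199.
Need L⁶ ≥ 199 ÷ (67/9933) = 1976667/67.
5⁶ = 15625 < 1976667/67 ≤ 46656 = 6⁶, so L = 6.

6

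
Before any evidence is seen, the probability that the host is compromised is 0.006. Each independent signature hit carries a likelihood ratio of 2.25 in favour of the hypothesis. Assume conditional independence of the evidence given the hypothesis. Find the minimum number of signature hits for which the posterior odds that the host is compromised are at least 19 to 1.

Prior odds: 0.006 ÷ 0.994 = 3/497.
Likelihood ratio per signature hit = 2.25.
Target odds = 19.
Need (3/497) × 2.25ⁿ ≥ 19, i.e. 2.25ⁿ ≥ 9443/3.
2.25⁹ = 387420489/262144 falls short of 9443/3 but 2.25¹⁰ ≈3325.26 reaches it, so n = 10.

10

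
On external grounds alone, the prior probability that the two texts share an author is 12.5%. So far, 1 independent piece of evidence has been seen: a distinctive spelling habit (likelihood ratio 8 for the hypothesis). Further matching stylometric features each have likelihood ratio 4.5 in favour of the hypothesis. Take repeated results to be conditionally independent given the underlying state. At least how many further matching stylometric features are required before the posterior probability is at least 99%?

3

Prior odds = 0.125/0.875 = 1/7.
Bayes factor of the evidence already in hand = 8.
Odds after that evidence = (1/7) × 8 = 8/7.
Target odds = 0.99/0.01 = 99.
Need 4.5ⁿ ≥ 99 ÷ (8/7) = 86.625.
4.5² = 20.25 falls short of 86.625 but 4.5³ = 91.125 reaches it, so n = 3.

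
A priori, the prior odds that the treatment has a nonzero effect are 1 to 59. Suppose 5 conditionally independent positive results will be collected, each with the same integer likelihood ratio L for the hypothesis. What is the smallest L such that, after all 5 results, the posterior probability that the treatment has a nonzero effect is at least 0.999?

9

Prior odds = 1/59.
Target odds = 0.999/0.001 = 999.
Need L⁵ ≥ 999 ÷ (1/59) = 58941.
8⁵ = 32768 < 58941 ≤ 59049 = 9⁵, so L = 9.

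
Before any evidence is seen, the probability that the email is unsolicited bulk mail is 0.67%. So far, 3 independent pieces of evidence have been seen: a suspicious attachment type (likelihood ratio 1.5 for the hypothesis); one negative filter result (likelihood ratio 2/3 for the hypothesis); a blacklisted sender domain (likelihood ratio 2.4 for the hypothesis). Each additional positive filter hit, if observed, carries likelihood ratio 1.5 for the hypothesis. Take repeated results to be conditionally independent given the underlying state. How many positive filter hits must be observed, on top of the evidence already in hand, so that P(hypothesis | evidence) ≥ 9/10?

Prior odds = 0.0067/0.9933 = 67/9933.
Combined Bayes factor of the evidence already in hand = 1.5 × (2/3) × 2.4 = 2.4.
Odds after that evidence = (67/9933) × 2.4 = 268/16555.
Target odds = 0.9/0.1 = 9.
Need 1.5ⁿ ≥ 9 ÷ (268/16555) = 148995/268.
1.5¹⁵ = 14348907/32768 falls short of 148995/268 but 1.5¹⁶ = 43046721/65536 reaches it, so n = 16.

16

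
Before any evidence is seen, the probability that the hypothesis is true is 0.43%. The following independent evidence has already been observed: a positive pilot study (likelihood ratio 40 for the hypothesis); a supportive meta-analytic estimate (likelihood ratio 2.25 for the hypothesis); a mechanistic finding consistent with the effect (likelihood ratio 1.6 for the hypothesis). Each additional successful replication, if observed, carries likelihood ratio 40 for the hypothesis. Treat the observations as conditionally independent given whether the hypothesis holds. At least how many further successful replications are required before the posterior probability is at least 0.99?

2

Prior odds = 0.0043/0.9957 = 43/9957.
Combined Bayes factor of the evidence already in hand = 40 × 2.25 × 1.6 = 144.
Odds after that evidence = (43/9957) × 144 = 2064/3319.
Target odds = 0.99/0.01 = 99.
Need 40ⁿ ≥ 99 ÷ (2064/3319) = 109527/688.
40¹ = 40 falls short of 109527/688 but 40² = 1600 reaches it, so n = 2.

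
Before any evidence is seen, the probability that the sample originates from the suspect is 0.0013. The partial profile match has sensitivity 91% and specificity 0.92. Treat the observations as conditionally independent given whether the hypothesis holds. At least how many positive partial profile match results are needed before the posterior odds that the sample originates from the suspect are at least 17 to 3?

Prior odds: 0.0013 ÷ 0.9987 = 13/9987.
False-positive rate = 1 − 0.92 = 0.08; likelihood ratio of a positive = 0.91/0.08 = 11.375.
Target odds = 17/3.
Require 11.375ⁿ ≥ 17/3 ÷ (13/9987) = 56593/13.
11.375³ = 753571/512 falls short of 56593/13 but 11.375⁴ = 68574961/4096 reaches it, so n = 4.

4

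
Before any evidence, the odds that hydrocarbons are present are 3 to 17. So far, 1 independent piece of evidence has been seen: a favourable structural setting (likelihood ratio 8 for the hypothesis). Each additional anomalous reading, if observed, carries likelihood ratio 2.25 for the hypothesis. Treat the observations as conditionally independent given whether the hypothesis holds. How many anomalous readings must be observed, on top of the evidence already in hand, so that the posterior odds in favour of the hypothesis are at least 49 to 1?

5

Prior odds = 3/17.
Bayes factor of the evidence already in hand = 8.
Odds after that evidence = (3/17) × 8 = 24/17.
Target odds = 49.
Need 2.25ⁿ ≥ 49 ÷ (24/17) = 833/24.
2.25⁴ = 25.62890625 falls short of 833/24 but 2.25⁵ = 59049/1024 reaches it, so n = 5.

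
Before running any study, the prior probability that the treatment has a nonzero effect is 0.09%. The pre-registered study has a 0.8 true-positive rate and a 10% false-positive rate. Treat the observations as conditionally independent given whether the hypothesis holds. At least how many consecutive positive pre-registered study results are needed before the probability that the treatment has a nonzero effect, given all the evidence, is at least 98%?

Prior odds = 0.0009/0.9991 = 9/9991.
Likelihood ratio of a positive result = 0.8/0.1 = 8.
Target posterior odds = 0.98/0.02 = 49.
Need (9/9991) × 8ⁿ ≥ 49, i.e. 8ⁿ ≥ 489559/9.
8⁵ = 32768 falls short of 489559/9 but 8⁶ = 262144 reaches it, so n = 6.

6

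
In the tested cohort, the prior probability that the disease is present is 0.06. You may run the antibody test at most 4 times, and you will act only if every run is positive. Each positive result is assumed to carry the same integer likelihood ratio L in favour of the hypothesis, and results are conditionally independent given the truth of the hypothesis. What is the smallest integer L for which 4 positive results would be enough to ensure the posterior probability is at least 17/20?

Prior odds = 0.06/0.94 = 3/47.
Target odds = 0.85/0.15 = 17/3.
Need L⁴ ≥ 17/3 ÷ (3/47) = 799/9.
3⁴ = 81 < 799/9 ≤ 256 = 4⁴, so L = 4.

4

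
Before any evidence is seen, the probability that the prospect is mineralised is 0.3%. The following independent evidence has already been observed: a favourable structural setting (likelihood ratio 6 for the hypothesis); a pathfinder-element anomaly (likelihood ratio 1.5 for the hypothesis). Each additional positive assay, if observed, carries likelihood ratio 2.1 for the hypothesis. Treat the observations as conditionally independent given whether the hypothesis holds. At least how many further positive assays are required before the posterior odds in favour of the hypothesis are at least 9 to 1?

Prior odds = 0.003/0.997 = 3/997.
Combined Bayes factor of the evidence already in hand = 6 × 1.5 = 9.
Odds after that evidence = (3/997) × 9 = 27/997.
Target odds = 9.
Need 2.1ⁿ ≥ 9 ÷ (27/997) = 997/3.
2.1⁷ ≈180.109 falls short of 997/3 but 2.1⁸ ≈378.229 reaches it, so n = 8.

8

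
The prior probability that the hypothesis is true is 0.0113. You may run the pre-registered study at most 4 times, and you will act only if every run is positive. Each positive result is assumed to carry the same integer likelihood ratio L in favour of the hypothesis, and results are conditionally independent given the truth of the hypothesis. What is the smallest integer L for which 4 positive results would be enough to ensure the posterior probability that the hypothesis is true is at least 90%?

Prior odds = 0.0113/0.9887 = 113/9887.
Target odds = 0.9/0.1 = 9.
Need L⁴ ≥ 9 ÷ (113/9887) = 88983/113.
5⁴ = 625 < 88983/113 ≤ 1296 = 6⁴, so L = 6.

6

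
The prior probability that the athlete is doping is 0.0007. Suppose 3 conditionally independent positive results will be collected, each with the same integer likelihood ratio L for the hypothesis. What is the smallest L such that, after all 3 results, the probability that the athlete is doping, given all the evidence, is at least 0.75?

Prior odds = 0.0007/0.9993 = 7/9993.
Target odds = 0.75/0.25 = 3.
Need L³ ≥ 3 ÷ (7/9993) = 29979/7.
16³ = 4096 < 29979/7 ≤ 4913 = 17³, so L = 17.

17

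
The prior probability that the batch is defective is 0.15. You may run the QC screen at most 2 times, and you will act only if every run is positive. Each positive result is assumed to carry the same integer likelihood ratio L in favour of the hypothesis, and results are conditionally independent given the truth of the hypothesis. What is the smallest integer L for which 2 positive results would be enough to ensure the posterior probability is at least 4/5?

5

Prior odds = 0.15/0.85 = 3/17.
Target odds = 0.8/0.2 = 4.
Need L² ≥ 4 ÷ (3/17) = 68/3.
4² = 16 < 68/3 ≤ 25 = 5², so L = 5.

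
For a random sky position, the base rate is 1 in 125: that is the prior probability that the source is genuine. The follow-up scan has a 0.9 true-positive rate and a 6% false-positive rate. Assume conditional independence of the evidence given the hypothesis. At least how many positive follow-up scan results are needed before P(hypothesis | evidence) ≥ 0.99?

Prior odds = 0.008/0.992 = 1/124.
Likelihood ratio of a positive result = 0.9/0.06 = 15.
Target posterior odds = 0.99/0.01 = 99.
Need (1/124) × 15ⁿ ≥ 99, i.e. 15ⁿ ≥ 12276.
15³ = 3375 falls short of 12276 but 15⁴ = 50625 reaches it, so n = 4.

4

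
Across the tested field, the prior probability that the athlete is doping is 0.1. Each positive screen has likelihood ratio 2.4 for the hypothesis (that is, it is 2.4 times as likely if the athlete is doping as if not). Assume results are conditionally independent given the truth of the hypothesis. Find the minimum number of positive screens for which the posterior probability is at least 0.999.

11

Prior odds: 0.1 ÷ 0.9 = 1/9.
Likelihood ratio per positive screen = 2.4.
Target odds: 0.999 ÷ 0.001 = 999.
Require 2.4ⁿ ≥ 999 ÷ (1/9) = 8991.
2.4¹⁰ ≈6340.34 falls short of 8991 but 2.4¹¹ ≈15216.8 reaches it, so n = 11.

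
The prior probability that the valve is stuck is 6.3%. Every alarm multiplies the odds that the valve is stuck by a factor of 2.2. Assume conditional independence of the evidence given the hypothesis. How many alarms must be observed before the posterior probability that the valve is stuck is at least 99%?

Prior odds: 0.063 ÷ 0.937 = 63/937.
Likelihood ratio per alarm = 2.2.
Target posterior odds = 0.99/0.01 = 99.
Require 2.2ⁿ ≥ 99 ÷ (63/937) = 10307/7.
2.2⁹ ≈1207.27 falls short of 10307/7 but 2.2¹⁰ ≈2655.99 reaches it, so n = 10.

10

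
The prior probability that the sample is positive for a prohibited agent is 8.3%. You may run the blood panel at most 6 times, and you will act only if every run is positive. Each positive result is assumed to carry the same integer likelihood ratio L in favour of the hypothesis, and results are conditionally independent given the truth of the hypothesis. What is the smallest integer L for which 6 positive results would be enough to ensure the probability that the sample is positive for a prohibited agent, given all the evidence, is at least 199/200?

Prior odds = 0.083/0.917 = 83/917.
Target odds = 0.995/0.005 = 199.
Need L⁶ ≥ 199 ÷ (83/917) = 182483/83.
3⁶ = 729 < 182483/83 ≤ 4096 = 4⁶, so L = 4.

4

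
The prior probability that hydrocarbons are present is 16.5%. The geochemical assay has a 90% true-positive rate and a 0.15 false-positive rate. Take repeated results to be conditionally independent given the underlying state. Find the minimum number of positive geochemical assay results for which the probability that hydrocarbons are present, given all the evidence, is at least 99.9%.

5

Prior odds: 0.165 ÷ 0.835 = 33/167.
Likelihood ratio of a positive result = 0.9/0.15 = 6.
Target odds: 0.999 ÷ 0.001 = 999.
Need (33/167) × 6ⁿ ≥ 999, i.e. 6ⁿ ≥ 55611/11.
6⁴ = 1296 falls short of 55611/11 but 6⁵ = 7776 reaches it, so n = 5.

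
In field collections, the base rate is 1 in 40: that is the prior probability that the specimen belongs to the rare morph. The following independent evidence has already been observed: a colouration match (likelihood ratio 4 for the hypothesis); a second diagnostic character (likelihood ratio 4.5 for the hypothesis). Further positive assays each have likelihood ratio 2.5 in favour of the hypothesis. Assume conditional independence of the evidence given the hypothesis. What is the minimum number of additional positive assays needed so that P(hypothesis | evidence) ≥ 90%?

4

Prior odds = 0.025/0.975 = 1/39.
Combined Bayes factor of the evidence already in hand = 4 × 4.5 = 18.
Odds after that evidence = (1/39) × 18 = 6/13.
Target odds = 0.9/0.1 = 9.
Need 2.5ⁿ ≥ 9 ÷ (6/13) = 19.5.
2.5³ = 15.625 falls short of 19.5 but 2.5⁴ = 39.0625 reaches it, so n = 4.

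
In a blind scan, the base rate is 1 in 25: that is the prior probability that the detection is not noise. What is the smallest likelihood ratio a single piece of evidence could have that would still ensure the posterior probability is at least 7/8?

Prior odds = 0.04/0.96 = 1/24.
Target odds = 0.875/0.125 = 7.
Required Bayes factor = 7 ÷ (1/24) = 168.

168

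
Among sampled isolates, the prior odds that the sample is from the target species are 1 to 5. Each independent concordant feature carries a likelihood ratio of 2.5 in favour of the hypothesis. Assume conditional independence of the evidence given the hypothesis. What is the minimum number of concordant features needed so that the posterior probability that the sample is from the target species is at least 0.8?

Prior odds = 0.2.
Likelihood ratio per concordant feature = 2.5.
Target odds: 0.8 ÷ 0.2 = 4.
Require 2.5ⁿ ≥ 4 ÷ 0.2 = 20.
2.5³ = 15.625 falls short of 20 but 2.5⁴ = 39.0625 reaches it, so n = 4.

4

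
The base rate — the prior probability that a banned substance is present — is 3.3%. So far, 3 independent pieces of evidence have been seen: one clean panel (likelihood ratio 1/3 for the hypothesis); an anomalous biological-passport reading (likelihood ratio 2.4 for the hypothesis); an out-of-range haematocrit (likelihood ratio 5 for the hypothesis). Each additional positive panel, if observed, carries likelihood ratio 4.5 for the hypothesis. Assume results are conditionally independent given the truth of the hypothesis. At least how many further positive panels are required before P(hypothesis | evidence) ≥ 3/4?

3

Prior odds = 0.033/0.967 = 33/967.
Combined Bayes factor of the evidence already in hand = (1/3) × 2.4 × 5 = 4.
Odds after that evidence = (33/967) × 4 = 132/967.
Target odds = 0.75/0.25 = 3.
Need 4.5ⁿ ≥ 3 ÷ (132/967) = 967/44.
4.5² = 20.25 falls short of 967/44 but 4.5³ = 91.125 reaches it, so n = 3.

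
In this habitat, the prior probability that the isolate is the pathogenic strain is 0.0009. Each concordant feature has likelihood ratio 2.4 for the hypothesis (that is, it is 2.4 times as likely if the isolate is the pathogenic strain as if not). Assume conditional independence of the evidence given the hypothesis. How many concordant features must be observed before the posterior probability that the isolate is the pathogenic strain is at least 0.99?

Prior odds = 0.0009/0.9991 = 9/9991.
Likelihood ratio per concordant feature = 2.4.
Target odds: 0.99 ÷ 0.01 = 99.
Need (9/9991) × 2.4ⁿ ≥ 99, i.e. 2.4ⁿ ≥ 109901.
2.4¹³ ≈87648.8 falls short of 109901 but 2.4¹⁴ ≈210357 reaches it, so n = 14.

14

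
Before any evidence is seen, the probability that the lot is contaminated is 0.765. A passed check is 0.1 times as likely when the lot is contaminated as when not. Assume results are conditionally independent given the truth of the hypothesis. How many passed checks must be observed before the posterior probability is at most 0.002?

Prior odds = 0.765/0.235 = 153/47.
Likelihood ratio per passed check = 0.1.
Target posterior odds = 0.002/0.998 = 1/499.
Require 0.1ⁿ ≤ 1/499 ÷ (153/47) = 47/76347.
0.1³ = 0.001 is still above 47/76347 but 0.1⁴ = 0.0001 is at or below it, so n = 4.

4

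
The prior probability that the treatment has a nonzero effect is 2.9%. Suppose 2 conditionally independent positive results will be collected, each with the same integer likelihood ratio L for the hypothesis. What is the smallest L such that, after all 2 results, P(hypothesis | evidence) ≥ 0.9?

Prior odds = 0.029/0.971 = 29/971.
Target odds = 0.9/0.1 = 9.
Need L² ≥ 9 ÷ (29/971) = 8739/29.
17² = 289 < 8739/29 ≤ 324 = 18², so L = 18.

18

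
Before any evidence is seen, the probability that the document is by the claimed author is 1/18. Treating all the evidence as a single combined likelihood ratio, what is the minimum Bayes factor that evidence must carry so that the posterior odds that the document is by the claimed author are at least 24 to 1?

Prior odds = (1/18)/(17/18) = 1/17.
Target odds = 24.
Required Bayes factor = 24 ÷ (1/17) = 408.

408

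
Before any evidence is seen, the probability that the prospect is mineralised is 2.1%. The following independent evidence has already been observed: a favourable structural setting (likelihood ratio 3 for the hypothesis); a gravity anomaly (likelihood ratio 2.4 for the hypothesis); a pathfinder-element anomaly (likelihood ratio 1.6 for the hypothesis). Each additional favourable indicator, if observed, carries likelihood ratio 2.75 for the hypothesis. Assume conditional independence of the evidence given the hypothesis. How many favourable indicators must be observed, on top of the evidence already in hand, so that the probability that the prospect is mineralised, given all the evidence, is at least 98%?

Prior odds = 0.021/0.979 = 21/979.
Combined Bayes factor of the evidence already in hand = 3 × 2.4 × 1.6 = 11.52.
Odds after that evidence = (21/979) × 11.52 = 6048/24475.
Target odds = 0.98/0.02 = 49.
Need 2.75ⁿ ≥ 49 ÷ (6048/24475) = 171325/864.
2.75⁵ = 161051/1024 falls short of 171325/864 but 2.75⁶ = 1771561/4096 reaches it, so n = 6.

6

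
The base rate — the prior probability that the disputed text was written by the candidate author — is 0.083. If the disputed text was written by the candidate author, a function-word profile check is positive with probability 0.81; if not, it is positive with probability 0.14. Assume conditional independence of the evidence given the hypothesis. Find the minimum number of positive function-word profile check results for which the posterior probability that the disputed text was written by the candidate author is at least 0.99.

Prior odds = 0.083/0.917 = 83/917.
Likelihood ratio of a positive = 0.81/0.14 = 81/14.
Target posterior odds = 0.99/0.01 = 99.
Require (81/14)ⁿ ≥ 99 ÷ (83/917) = 90783/83.
(81/14)³ = 531441/2744 falls short of 90783/83 but (81/14)⁴ = 43046721/38416 reaches it, so n = 4.

4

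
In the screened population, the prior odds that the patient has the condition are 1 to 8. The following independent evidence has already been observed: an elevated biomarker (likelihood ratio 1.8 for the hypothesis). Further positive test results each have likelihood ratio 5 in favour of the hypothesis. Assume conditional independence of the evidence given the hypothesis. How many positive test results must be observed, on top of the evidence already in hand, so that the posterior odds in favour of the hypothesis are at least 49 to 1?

Prior odds = 0.125.
Bayes factor of the evidence already in hand = 1.8.
Odds after that evidence = 0.125 × 1.8 = 0.225.
Target odds = 49.
Need 5ⁿ ≥ 49 ÷ 0.225 = 1960/9.
5³ = 125 falls short of 1960/9 but 5⁴ = 625 reaches it, so n = 4.

4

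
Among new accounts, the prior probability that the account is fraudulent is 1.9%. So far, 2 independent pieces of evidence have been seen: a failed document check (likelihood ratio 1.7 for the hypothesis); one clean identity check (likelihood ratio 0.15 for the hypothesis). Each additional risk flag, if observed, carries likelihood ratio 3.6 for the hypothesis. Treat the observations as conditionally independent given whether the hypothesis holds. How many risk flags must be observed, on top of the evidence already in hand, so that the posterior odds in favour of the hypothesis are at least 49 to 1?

Prior odds = 0.019/0.981 = 19/981.
Combined Bayes factor of the evidence already in hand = 1.7 × 0.15 = 0.255.
Odds after that evidence = (19/981) × 0.255 = 323/65400.
Target odds = 49.
Need 3.6ⁿ ≥ 49 ÷ (323/65400) = 3204600/323.
3.6⁷ = 612220032/78125 falls short of 3204600/323 but 3.6⁸ ≈28211.1 reaches it, so n = 8.

8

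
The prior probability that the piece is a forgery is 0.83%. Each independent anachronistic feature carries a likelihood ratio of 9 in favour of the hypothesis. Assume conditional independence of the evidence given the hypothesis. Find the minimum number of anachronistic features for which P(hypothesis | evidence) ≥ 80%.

3

Prior odds = 0.0083/0.9917 = 83/9917.
Likelihood ratio per anachronistic feature = 9.
Target posterior odds = 0.8/0.2 = 4.
Need (83/9917) × 9ⁿ ≥ 4, i.e. 9ⁿ ≥ 39668/83.
9² = 81 falls short of 39668/83 but 9³ = 729 reaches it, so n = 3.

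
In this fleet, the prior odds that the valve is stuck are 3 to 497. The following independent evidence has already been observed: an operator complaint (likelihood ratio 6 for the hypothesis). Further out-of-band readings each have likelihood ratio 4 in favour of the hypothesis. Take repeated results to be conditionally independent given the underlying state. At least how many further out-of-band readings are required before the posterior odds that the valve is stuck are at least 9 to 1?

4

Prior odds = 3/497.
Bayes factor of the evidence already in hand = 6.
Odds after that evidence = (3/497) × 6 = 18/497.
Target odds = 9.
Need 4ⁿ ≥ 9 ÷ (18/497) = 248.5.
4³ = 64 falls short of 248.5 but 4⁴ = 256 reaches it, so n = 4.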